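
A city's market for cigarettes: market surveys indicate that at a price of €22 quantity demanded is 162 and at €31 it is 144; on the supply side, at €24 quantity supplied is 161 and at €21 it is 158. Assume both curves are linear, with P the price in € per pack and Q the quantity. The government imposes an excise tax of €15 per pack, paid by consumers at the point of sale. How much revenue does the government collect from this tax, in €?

Demand slope: (144 − 162)/(31 − 22) = -2, so Qd = 206 − 2P.
Supply slope: (158 − 161)/(21 − 24) = 1, so Qs = P + 137.
Without the tax, 206 − 2P = P + 137 gives 3P = 69, so P* = €23 and Q* = 160.
With the tax collected from consumers, demand (in seller-price terms) shifts: Qd = 206 − 2(P + 15).
New equilibrium: consumers pay €28, producers receive €13, Q = 150. (Wedge: Pb − Ps = 15.)
Revenue = t · Q = 15 · 150 = €2250.

Tax revenue = €2250.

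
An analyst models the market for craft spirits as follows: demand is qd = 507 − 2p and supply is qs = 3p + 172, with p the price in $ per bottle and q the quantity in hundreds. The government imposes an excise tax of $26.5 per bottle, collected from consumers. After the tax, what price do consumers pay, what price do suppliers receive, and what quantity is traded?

Without the tax, 507 − 2p = 3p + 172 gives 5p = 335, so p* = $67 and q* = 373.
With the tax collected from consumers, demand (in seller-price terms) shifts: qd = 507 − 2(p + 26.5).
New equilibrium: consumers pay $82.9, suppliers receive $56.4, q = 341.2. (Wedge: pb − ps = 26.5.)

Consumers pay $82.9; suppliers receive $56.4; quantity = 341.2.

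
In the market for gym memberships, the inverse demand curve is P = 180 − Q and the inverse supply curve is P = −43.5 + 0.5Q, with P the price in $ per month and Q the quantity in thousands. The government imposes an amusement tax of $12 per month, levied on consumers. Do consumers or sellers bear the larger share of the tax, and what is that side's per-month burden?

Inverting to Q(P) form: Qd = 180 − P; Qs = 2P + 87.
Before the tax: set 180 − P = 2P + 87 → P* = $31, Q* = 149.
With the tax collected from consumers, demand (in seller-price terms) shifts: Qd = 180 − (P + 12).
Solving gives Q = 141 with consumers paying $39 and sellers receiving $27 (the $12 wedge).
Per-month burden: consumers $8, sellers $4.
Consumers take the larger share because demand is less price-elastic here (demand slope 1 vs supply slope 2).
The less price-elastic side of the market bears the larger share of a per-unit tax.

Consumers bear the larger share: $8 per month.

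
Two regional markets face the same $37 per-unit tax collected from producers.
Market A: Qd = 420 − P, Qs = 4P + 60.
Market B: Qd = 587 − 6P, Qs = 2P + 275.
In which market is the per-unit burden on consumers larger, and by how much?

Market A, by $20.35.

Market A: pre-tax P* = $72, Q* = 348; post-tax Q = 318.4; per-unit burden on consumers = $29.6.
Market B: pre-tax P* = $39, Q* = 353; post-tax Q = 297.5; per-unit burden on consumers = $9.25.
Difference: $29.6 vs $9.25 → market A is larger by $20.35.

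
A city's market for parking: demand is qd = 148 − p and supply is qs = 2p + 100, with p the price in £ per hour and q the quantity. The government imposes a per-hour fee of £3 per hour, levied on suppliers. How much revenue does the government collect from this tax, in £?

Tax revenue = £390.

Before the tax: set 148 − p = 2p + 100 → p* = £16, q* = 132.
With the tax collected from suppliers, supply shifts: qs = 2(p − 3) + 100.
Solving gives q = 130 with buyers paying £18 and suppliers receiving £15 (the £3 wedge).
Revenue = t · Q = 3 · 130 = £390.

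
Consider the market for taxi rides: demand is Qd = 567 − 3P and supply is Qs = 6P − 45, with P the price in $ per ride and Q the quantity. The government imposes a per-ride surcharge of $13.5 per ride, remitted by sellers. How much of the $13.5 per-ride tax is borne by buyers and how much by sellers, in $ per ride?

Without the tax, 567 − 3P = 6P − 45 gives 9P = 612, so P* = $68 and Q* = 363.
With the tax collected from sellers, supply shifts: Qs = 6(P − 13.5) − 45.
Solving gives Q = 336 with buyers paying $77 and sellers receiving $63.5 (the $13.5 wedge).
Burden on buyers: $9; on sellers: $4.5. (They sum to $13.5.)
The less price-elastic side of the market bears the larger share of a per-unit tax.

Buyers bear $9 per ride; sellers bear $4.5 per ride.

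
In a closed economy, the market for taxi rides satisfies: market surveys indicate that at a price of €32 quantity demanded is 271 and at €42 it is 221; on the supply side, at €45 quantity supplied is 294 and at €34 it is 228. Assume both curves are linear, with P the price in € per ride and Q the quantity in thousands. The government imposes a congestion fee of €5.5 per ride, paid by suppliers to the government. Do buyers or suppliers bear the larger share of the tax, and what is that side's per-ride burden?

Demand slope: (221 − 271)/(42 − 32) = -5, so Qd = 431 − 5P.
Supply slope: (228 − 294)/(34 − 45) = 6, so Qs = 6P + 24.
Without the tax, 431 − 5P = 6P + 24 gives 11P = 407, so P* = €37 and Q* = 246.
With the tax collected from suppliers, supply shifts: Qs = 6(P − 5.5) + 24.
New equilibrium: buyers pay €40, suppliers receive €34.5, Q = 231. (Wedge: Pb − Ps = 5.5.)
Per-ride burden: buyers €3, suppliers €2.5.
Buyers take the larger share because demand is less price-elastic here (demand slope 5 vs supply slope 6).
The less price-elastic side of the market bears the larger share of a per-unit tax.

Buyers bear the larger share: €3 per ride.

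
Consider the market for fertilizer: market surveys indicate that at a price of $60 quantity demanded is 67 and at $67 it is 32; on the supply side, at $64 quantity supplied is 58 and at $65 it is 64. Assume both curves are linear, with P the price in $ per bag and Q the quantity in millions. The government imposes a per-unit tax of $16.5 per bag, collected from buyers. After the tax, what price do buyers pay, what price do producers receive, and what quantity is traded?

Demand slope: (32 − 67)/(67 − 60) = -5, so Qd = 367 − 5P.
Supply slope: (64 − 58)/(65 − 64) = 6, so Qs = 6P − 326.
Before the tax: set 367 − 5P = 6P − 326 → P* = $63, Q* = 52.
With the tax collected from buyers, demand (in seller-price terms) shifts: Qd = 367 − 5(P + 16.5).
Solving gives Q = 7 with buyers paying $72 and producers receiving $55.5 (the $16.5 wedge).

Buyers pay $72; producers receive $55.5; quantity = 7.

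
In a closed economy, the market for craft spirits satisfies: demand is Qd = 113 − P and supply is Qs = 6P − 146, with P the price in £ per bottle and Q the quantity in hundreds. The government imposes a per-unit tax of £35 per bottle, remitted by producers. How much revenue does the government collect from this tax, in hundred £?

Before the tax: set 113 − P = 6P − 146 → P* = £37, Q* = 76.
With the tax collected from producers, supply shifts: Qs = 6(P − 35) − 146.
New equilibrium: buyers pay £67, producers receive £32, Q = 46. (Wedge: Pb − Ps = 35.)
Revenue = t · Q = 35 · 46 = £1610.

Tax revenue = £1610 hundred.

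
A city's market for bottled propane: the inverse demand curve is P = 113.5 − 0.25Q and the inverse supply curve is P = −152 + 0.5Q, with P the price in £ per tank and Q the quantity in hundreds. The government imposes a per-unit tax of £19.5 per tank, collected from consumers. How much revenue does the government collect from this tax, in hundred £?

Rewrite in direct form: Qd = 454 − 4P and Qs = 2P + 304.
Before the tax: set 454 − 4P = 2P + 304 → P* = £25, Q* = 354.
With the tax collected from consumers, demand (in seller-price terms) shifts: Qd = 454 − 4(P + 19.5).
Solving gives Q = 328 with consumers paying £31.5 and producers receiving £12 (the £19.5 wedge).
Revenue = t · Q = 19.5 · 328 = £6396.

Tax revenue = £6396 hundred.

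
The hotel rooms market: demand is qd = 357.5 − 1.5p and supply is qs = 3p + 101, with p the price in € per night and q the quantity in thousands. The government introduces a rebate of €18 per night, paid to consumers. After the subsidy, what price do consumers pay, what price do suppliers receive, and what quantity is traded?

Consumers pay €45; suppliers receive €63; quantity = 290.

Before the subsidy: set 357.5 − 1.5p = 3p + 101 → p* = €57, q* = 272.
With a per-unit subsidy paid to consumers, each effectively pays p − 18, so demand becomes qd = 357.5 − 1.5(p − 18).
New equilibrium: consumers pay €45, suppliers receive €63, q = 290. (Wedge: pb − ps = −18.)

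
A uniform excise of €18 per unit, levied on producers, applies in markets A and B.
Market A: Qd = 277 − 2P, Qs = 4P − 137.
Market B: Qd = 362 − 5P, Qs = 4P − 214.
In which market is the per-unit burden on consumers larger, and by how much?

Market A, by €4.

Market A: pre-tax P* = €69, Q* = 139; post-tax Q = 115; per-unit burden on consumers = €12.
Market B: pre-tax P* = €64, Q* = 42; post-tax Q = 2; per-unit burden on consumers = €8.
Difference: €12 vs €8 → market A is larger by €4.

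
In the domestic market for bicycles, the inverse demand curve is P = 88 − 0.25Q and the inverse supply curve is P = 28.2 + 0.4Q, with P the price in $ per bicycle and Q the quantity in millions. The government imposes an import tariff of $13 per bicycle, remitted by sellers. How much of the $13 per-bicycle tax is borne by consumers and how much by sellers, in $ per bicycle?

Inverting to Q(P) form: Qd = 352 − 4P; Qs = 2.5P − 70.5.
Before the tax: set 352 − 4P = 2.5P − 70.5 → P* = $65, Q* = 92.
With the tax collected from sellers, supply shifts: Qs = 2.5(P − 13) − 70.5.
New equilibrium: consumers pay $70, sellers receive $57, Q = 72. (Wedge: Pb − Ps = 13.)
Burden on consumers: $5; on sellers: $8. (They sum to $13.)
The less price-elastic side of the market bears the larger share of a per-unit tax.

Consumers bear $5 per bicycle; sellers bear $8 per bicycle.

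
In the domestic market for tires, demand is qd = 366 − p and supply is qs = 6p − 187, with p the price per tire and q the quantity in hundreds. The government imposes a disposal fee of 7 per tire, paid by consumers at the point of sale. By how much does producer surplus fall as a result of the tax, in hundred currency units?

Producer surplus falls by 284 hundred.

Without the tax, 366 − p = 6p − 187 gives 7p = 553, so p* = 79 and q* = 287.
With the tax collected from consumers, demand (in seller-price terms) shifts: qd = 366 − (p + 7).
New equilibrium: consumers pay 85, sellers receive 78, q = 281. (Wedge: pb − ps = 7.)
ΔPS is the trapezoid between Q = 281 and Q = 287 of height 1: ½ · (287 + 281) · 1 = 284.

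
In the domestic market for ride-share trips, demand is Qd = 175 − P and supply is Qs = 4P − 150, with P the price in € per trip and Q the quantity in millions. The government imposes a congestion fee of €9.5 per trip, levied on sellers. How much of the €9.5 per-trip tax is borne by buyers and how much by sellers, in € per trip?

Buyers bear €7.6 per trip; sellers bear €1.9 per trip.

Before the tax: set 175 − P = 4P − 150 → P* = €65, Q* = 110.
With the tax collected from sellers, supply shifts: Qs = 4(P − 9.5) − 150.
Solving gives Q = 102.4 with buyers paying €72.6 and sellers receiving €63.1 (the €9.5 wedge).
Burden on buyers: €7.6; on sellers: €1.9. (They sum to €9.5.)
The less price-elastic side of the market bears the larger share of a per-unit tax.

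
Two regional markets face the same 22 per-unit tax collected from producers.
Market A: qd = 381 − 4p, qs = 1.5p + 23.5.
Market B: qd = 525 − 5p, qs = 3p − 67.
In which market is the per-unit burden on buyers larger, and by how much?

Market A: pre-tax p* = 65, q* = 121; post-tax q = 97; per-unit burden on buyers = 6.
Market B: pre-tax p* = 74, q* = 155; post-tax q = 113.75; per-unit burden on buyers = 8.25.
Difference: 6 vs 8.25 → market B is larger by 2.25.

Market B, by 2.25.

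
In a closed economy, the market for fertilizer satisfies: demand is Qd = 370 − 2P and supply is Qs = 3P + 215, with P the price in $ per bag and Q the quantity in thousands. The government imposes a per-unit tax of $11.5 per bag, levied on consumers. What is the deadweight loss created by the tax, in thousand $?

Without the tax, 370 − 2P = 3P + 215 gives 5P = 155, so P* = $31 and Q* = 308.
With the tax collected from consumers, demand (in seller-price terms) shifts: Qd = 370 − 2(P + 11.5).
New equilibrium: consumers pay $37.9, producers receive $26.4, Q = 294.2. (Wedge: Pb − Ps = 11.5.)
Quantity falls by |ΔQ| = |308 − 294.2| = 13.8.
DWL = ½ · t · |ΔQ| = ½ · 11.5 · 13.8 = $79.35.

Deadweight loss = $79.35 thousand.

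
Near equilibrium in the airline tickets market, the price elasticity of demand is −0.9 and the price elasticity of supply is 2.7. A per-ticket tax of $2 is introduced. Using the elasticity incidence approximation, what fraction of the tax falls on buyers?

Incidence ratio: buyers' share ≈ εs / (εs + |εd|) = 2.7 / (2.7 + 0.9) = 0.75.
Supply is the more elastic side, so buyers bear the larger share.

Buyers' share ≈ 0.75.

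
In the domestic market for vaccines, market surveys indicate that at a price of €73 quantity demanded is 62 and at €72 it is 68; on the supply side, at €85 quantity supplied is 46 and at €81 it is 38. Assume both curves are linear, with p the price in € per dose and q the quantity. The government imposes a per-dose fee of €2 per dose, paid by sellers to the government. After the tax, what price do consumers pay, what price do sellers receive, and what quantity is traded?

Consumers pay €78.5; sellers receive €76.5; quantity = 29.

Demand slope: (68 − 62)/(72 − 73) = -6, so qd = 500 − 6p.
Supply slope: (38 − 46)/(81 − 85) = 2, so qs = 2p − 124.
Before the tax: set 500 − 6p = 2p − 124 → p* = €78, q* = 32.
With the tax collected from sellers, supply shifts: qs = 2(p − 2) − 124.
Solving gives q = 29 with consumers paying €78.5 and sellers receiving €76.5 (the €2 wedge).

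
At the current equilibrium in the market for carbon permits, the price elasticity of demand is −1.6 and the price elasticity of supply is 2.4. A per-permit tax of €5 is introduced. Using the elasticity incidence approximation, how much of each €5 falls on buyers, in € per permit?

Incidence ratio: buyers' share ≈ εs / (εs + |εd|) = 2.4 / (2.4 + 1.6) = 0.6.
So buyers bear ≈ 0.6 × €5 = €3; sellers bear €2.

Buyers bear ≈ €3 per permit.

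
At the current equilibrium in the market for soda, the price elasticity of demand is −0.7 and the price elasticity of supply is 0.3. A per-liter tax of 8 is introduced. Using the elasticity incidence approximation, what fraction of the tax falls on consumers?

Incidence ratio: consumers' share ≈ εs / (εs + |εd|) = 0.3 / (0.3 + 0.7) = 0.3.
Supply is the less elastic side, so consumers bear the smaller share.

Consumers' share ≈ 0.3.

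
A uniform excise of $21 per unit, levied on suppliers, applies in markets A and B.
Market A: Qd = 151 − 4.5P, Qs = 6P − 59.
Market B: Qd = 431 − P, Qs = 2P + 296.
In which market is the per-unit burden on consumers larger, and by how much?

Market B, by $2.

Market A: pre-tax P* = $20, Q* = 61; post-tax Q = 7; per-unit burden on consumers = $12.
Market B: pre-tax P* = $45, Q* = 386; post-tax Q = 372; per-unit burden on consumers = $14.
Difference: $12 vs $14 → market B is larger by $2.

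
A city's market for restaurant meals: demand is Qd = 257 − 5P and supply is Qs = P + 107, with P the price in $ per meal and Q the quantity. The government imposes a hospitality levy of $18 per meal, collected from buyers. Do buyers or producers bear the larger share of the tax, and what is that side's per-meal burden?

Without the tax, 257 − 5P = P + 107 gives 6P = 150, so P* = $25 and Q* = 132.
With the tax collected from buyers, demand (in seller-price terms) shifts: Qd = 257 − 5(P + 18).
New equilibrium: buyers pay $28, producers receive $10, Q = 117. (Wedge: Pb − Ps = 18.)
Per-meal burden: buyers $3, producers $15.
Producers take the larger share because supply is less price-elastic here (demand slope 5 vs supply slope 1).

Producers bear the larger share: $15 per meal.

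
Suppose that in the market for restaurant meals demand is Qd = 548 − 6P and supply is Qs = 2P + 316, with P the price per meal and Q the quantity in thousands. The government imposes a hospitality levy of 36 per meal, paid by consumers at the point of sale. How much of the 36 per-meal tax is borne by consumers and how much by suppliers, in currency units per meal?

Consumers bear 9 per meal; suppliers bear 27 per meal.

Before the tax: set 548 − 6P = 2P + 316 → P* = 29, Q* = 374.
With the tax collected from consumers, demand (in seller-price terms) shifts: Qd = 548 − 6(P + 36).
Solving gives Q = 320 with consumers paying 38 and suppliers receiving 2 (the 36 wedge).
Burden on consumers: 9; on suppliers: 27. (They sum to 36.)
The less price-elastic side of the market bears the larger share of a per-unit tax.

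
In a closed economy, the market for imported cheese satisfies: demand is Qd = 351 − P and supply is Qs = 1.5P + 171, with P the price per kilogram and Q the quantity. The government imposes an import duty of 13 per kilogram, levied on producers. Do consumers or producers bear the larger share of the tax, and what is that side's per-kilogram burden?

Without the tax, 351 − P = 1.5P + 171 gives 2.5P = 180, so P* = 72 and Q* = 279.
With the tax collected from producers, supply shifts: Qs = 1.5(P − 13) + 171.
Solving gives Q = 271.2 with consumers paying 79.8 and producers receiving 66.8 (the 13 wedge).
Per-kilogram burden: consumers 7.8, producers 5.2.
Consumers take the larger share because demand is less price-elastic here (demand slope 1 vs supply slope 1.5).

Consumers bear the larger share: 7.8 per kilogram.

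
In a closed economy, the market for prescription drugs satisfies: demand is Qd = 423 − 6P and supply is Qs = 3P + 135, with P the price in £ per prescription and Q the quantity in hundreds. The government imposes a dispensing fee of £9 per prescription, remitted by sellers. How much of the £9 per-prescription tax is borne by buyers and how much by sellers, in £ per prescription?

Buyers bear £3 per prescription; sellers bear £6 per prescription.

Without the tax, 423 − 6P = 3P + 135 gives 9P = 288, so P* = £32 and Q* = 231.
With the tax collected from sellers, supply shifts: Qs = 3(P − 9) + 135.
Solving gives Q = 213 with buyers paying £35 and sellers receiving £26 (the £9 wedge).
Burden on buyers: £3; on sellers: £6. (They sum to £9.)
The less price-elastic side of the market bears the larger share of a per-unit tax.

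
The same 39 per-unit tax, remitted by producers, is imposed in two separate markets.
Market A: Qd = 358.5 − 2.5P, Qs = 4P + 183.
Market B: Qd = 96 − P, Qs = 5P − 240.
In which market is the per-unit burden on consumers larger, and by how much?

Market A: pre-tax P* = 27, Q* = 291; post-tax Q = 231; per-unit burden on consumers = 24.
Market B: pre-tax P* = 56, Q* = 40; post-tax Q = 7.5; per-unit burden on consumers = 32.5.
Difference: 24 vs 32.5 → market B is larger by 8.5.

Market B, by 8.5.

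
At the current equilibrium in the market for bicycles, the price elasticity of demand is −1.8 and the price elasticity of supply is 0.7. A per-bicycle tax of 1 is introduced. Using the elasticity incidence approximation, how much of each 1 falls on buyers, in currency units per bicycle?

Buyers bear ≈ 0.28 per bicycle.

Incidence ratio: buyers' share ≈ εs / (εs + |εd|) = 0.7 / (0.7 + 1.8) = 0.28.
So buyers bear ≈ 0.28 × 1 = 0.28; sellers bear 0.72.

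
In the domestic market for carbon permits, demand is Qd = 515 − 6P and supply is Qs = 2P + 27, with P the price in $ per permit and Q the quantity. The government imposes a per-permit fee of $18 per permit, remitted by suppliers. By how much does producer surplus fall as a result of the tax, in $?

Without the tax, 515 − 6P = 2P + 27 gives 8P = 488, so P* = $61 and Q* = 149.
With the tax collected from suppliers, supply shifts: Qs = 2(P − 18) + 27.
New equilibrium: consumers pay $65.5, suppliers receive $47.5, Q = 122. (Wedge: Pb − Ps = 18.)
ΔPS is the trapezoid between Q = 122 and Q = 149 of height $13.5: ½ · (149 + 122) · 13.5 = $1829.25.

Producer surplus falls by $1829.25.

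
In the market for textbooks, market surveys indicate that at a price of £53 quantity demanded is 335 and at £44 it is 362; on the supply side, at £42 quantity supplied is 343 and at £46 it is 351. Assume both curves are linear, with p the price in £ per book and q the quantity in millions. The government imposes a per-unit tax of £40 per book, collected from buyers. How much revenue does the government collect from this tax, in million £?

Demand slope: (362 − 335)/(44 − 53) = -3, so qd = 494 − 3p.
Supply slope: (351 − 343)/(46 − 42) = 2, so qs = 2p + 259.
Before the tax: set 494 − 3p = 2p + 259 → p* = £47, q* = 353.
With the tax collected from buyers, demand (in seller-price terms) shifts: qd = 494 − 3(p + 40).
New equilibrium: buyers pay £63, sellers receive £23, q = 305. (Wedge: pb − ps = 40.)
Revenue = t · Q = 40 · 305 = £12200.

Tax revenue = £12200 million.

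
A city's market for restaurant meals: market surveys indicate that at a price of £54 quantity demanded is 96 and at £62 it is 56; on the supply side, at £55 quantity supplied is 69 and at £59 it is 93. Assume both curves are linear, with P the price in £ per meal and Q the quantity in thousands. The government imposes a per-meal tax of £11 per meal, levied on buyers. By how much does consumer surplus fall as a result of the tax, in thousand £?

Demand slope: (56 − 96)/(62 − 54) = -5, so Qd = 366 − 5P.
Supply slope: (93 − 69)/(59 − 55) = 6, so Qs = 6P − 261.
Before the tax: set 366 − 5P = 6P − 261 → P* = £57, Q* = 81.
With the tax collected from buyers, demand (in seller-price terms) shifts: Qd = 366 − 5(P + 11).
New equilibrium: buyers pay £63, sellers receive £52, Q = 51. (Wedge: Pb − Ps = 11.)
ΔCS is the trapezoid between Q = 51 and Q = 81 of height £6: ½ · (81 + 51) · 6 = £396.

Consumer surplus falls by £396 thousand.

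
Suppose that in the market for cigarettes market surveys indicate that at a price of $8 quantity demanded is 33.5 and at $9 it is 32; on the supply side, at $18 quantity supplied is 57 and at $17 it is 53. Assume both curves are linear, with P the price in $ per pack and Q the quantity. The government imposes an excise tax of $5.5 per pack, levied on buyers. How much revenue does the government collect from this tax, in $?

Demand slope: (32 − 33.5)/(9 − 8) = -1.5, so Qd = 45.5 − 1.5P.
Supply slope: (53 − 57)/(17 − 18) = 4, so Qs = 4P − 15.
Without the tax, 45.5 − 1.5P = 4P − 15 gives 5.5P = 60.5, so P* = $11 and Q* = 29.
With the tax collected from buyers, demand (in seller-price terms) shifts: Qd = 45.5 − 1.5(P + 5.5).
New equilibrium: buyers pay $15, suppliers receive $9.5, Q = 23. (Wedge: Pb − Ps = 5.5.)
Revenue = t · Q = 5.5 · 23 = $126.5.

Tax revenue = $126.5.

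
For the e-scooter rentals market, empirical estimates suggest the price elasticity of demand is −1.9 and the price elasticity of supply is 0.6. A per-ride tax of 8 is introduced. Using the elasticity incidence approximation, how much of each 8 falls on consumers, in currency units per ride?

Incidence ratio: consumers' share ≈ εs / (εs + |εd|) = 0.6 / (0.6 + 1.9) = 0.24.
So consumers bear ≈ 0.24 × 8 = 1.92; suppliers bear 6.08.

Consumers bear ≈ 1.92 per ride.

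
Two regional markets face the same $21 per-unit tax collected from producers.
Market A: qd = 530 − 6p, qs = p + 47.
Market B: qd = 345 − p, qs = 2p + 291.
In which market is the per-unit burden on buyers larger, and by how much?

Market A: pre-tax p* = $69, q* = 116; post-tax q = 98; per-unit burden on buyers = $3.
Market B: pre-tax p* = $18, q* = 327; post-tax q = 313; per-unit burden on buyers = $14.
Difference: $3 vs $14 → market B is larger by $11.

Market B, by $11.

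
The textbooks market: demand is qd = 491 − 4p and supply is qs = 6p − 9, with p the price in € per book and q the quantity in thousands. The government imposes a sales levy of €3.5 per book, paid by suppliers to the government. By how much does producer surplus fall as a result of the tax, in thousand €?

Without the tax, 491 − 4p = 6p − 9 gives 10p = 500, so p* = €50 and q* = 291.
With the tax collected from suppliers, supply shifts: qs = 6(p − 3.5) − 9.
New equilibrium: buyers pay €52.1, suppliers receive €48.6, q = 282.6. (Wedge: pb − ps = 3.5.)
ΔPS is the trapezoid between Q = 282.6 and Q = 291 of height €1.4: ½ · (291 + 282.6) · 1.4 = €401.52.

Producer surplus falls by €401.52 thousand.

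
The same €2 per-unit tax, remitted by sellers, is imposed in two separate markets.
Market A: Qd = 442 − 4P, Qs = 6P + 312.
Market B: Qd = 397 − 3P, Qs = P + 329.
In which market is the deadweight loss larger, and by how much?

Market A, by €3.3.

Market A: pre-tax P* = €13, Q* = 390; post-tax Q = 385.2; deadweight loss = €4.8.
Market B: pre-tax P* = €17, Q* = 346; post-tax Q = 344.5; deadweight loss = €1.5.
Difference: €4.8 vs €1.5 → market A is larger by €3.3.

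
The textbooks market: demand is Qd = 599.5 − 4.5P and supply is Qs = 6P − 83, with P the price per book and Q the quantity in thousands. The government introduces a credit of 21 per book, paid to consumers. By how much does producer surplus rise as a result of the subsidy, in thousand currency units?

Without the subsidy, 599.5 − 4.5P = 6P − 83 gives 10.5P = 682.5, so P* = 65 and Q* = 307.
With a per-unit subsidy paid to consumers, each effectively pays P − 21, so demand becomes Qd = 599.5 − 4.5(P − 21).
New equilibrium: consumers pay 53, suppliers receive 74, Q = 361. (Wedge: Pb − Ps = −21.)
ΔPS is the trapezoid between Q = 361 and Q = 307 of height 9: ½ · (307 + 361) · 9 = 3006.

Producer surplus rises by 3006 thousand.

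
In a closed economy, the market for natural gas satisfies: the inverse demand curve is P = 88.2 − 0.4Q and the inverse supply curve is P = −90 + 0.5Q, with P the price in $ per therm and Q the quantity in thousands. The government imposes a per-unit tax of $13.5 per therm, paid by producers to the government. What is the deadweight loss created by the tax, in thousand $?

Rewrite in direct form: Qd = 220.5 − 2.5P and Qs = 2P + 180.
Before the tax: set 220.5 − 2.5P = 2P + 180 → P* = $9, Q* = 198.
With the tax collected from producers, supply shifts: Qs = 2(P − 13.5) + 180.
New equilibrium: consumers pay $15, producers receive $1.5, Q = 183. (Wedge: Pb − Ps = 13.5.)
Quantity falls by |ΔQ| = |198 − 183| = 15.
DWL = ½ · t · |ΔQ| = ½ · 13.5 · 15 = $101.25.

Deadweight loss = $101.25 thousand.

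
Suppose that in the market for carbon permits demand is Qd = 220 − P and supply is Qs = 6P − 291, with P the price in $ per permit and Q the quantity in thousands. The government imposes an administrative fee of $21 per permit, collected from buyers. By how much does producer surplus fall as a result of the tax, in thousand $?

Producer surplus falls by $414 thousand.

Without the tax, 220 − P = 6P − 291 gives 7P = 511, so P* = $73 and Q* = 147.
With the tax collected from buyers, demand (in seller-price terms) shifts: Qd = 220 − (P + 21).
New equilibrium: buyers pay $91, suppliers receive $70, Q = 129. (Wedge: Pb − Ps = 21.)
ΔPS is the trapezoid between Q = 129 and Q = 147 of height $3: ½ · (147 + 129) · 3 = $414.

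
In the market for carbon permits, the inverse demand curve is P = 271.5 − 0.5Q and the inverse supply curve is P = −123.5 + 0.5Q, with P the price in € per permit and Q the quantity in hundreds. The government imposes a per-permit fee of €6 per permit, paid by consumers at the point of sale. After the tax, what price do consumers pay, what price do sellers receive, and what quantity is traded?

Consumers pay €77; sellers receive €71; quantity = 389.

Rewrite in direct form: Qd = 543 − 2P and Qs = 2P + 247.
Without the tax, 543 − 2P = 2P + 247 gives 4P = 296, so P* = €74 and Q* = 395.
With the tax collected from consumers, demand (in seller-price terms) shifts: Qd = 543 − 2(P + 6).
Solving gives Q = 389 with consumers paying €77 and sellers receiving €71 (the €6 wedge).
The less price-elastic side of the market bears the larger share of a per-unit tax.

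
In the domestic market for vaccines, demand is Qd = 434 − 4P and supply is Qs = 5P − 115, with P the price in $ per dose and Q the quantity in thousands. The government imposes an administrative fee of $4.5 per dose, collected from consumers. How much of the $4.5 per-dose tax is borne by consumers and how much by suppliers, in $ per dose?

Consumers bear $2.5 per dose; suppliers bear $2 per dose.

Before the tax: set 434 − 4P = 5P − 115 → P* = $61, Q* = 190.
With the tax collected from consumers, demand (in seller-price terms) shifts: Qd = 434 − 4(P + 4.5).
New equilibrium: consumers pay $63.5, suppliers receive $59, Q = 180. (Wedge: Pb − Ps = 4.5.)
Burden on consumers: $2.5; on suppliers: $2. (They sum to $4.5.)
The less price-elastic side of the market bears the larger share of a per-unit tax.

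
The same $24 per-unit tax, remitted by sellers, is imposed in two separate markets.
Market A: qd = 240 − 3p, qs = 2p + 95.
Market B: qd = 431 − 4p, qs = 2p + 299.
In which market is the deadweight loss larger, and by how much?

Market B, by $38.4.

Market A: pre-tax p* = $29, q* = 153; post-tax q = 124.2; deadweight loss = $345.6.
Market B: pre-tax p* = $22, q* = 343; post-tax q = 311; deadweight loss = $384.
Difference: $345.6 vs $384 → market B is larger by $38.4.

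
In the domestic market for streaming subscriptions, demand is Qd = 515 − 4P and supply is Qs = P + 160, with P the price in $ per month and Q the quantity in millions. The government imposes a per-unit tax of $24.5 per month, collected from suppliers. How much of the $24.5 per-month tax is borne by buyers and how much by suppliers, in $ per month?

Buyers bear $4.9 per month; suppliers bear $19.6 per month.

Without the tax, 515 − 4P = P + 160 gives 5P = 355, so P* = $71 and Q* = 231.
With the tax collected from suppliers, supply shifts: Qs = (P − 24.5) + 160.
Solving gives Q = 211.4 with buyers paying $75.9 and suppliers receiving $51.4 (the $24.5 wedge).
Burden on buyers: $4.9; on suppliers: $19.6. (They sum to $24.5.)
The less price-elastic side of the market bears the larger share of a per-unit tax.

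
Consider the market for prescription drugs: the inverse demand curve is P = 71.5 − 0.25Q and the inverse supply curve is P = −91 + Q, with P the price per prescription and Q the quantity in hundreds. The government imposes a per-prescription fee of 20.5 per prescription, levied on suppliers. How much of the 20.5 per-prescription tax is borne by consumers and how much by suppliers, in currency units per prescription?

Inverting to Q(P) form: Qd = 286 − 4P; Qs = P + 91.
Without the tax, 286 − 4P = P + 91 gives 5P = 195, so P* = 39 and Q* = 130.
With the tax collected from suppliers, supply shifts: Qs = (P − 20.5) + 91.
New equilibrium: consumers pay 43.1, suppliers receive 22.6, Q = 113.6. (Wedge: Pb − Ps = 20.5.)
Burden on consumers: 4.1; on suppliers: 16.4. (They sum to 20.5.)
The less price-elastic side of the market bears the larger share of a per-unit tax.

Consumers bear 4.1 per prescription; suppliers bear 16.4 per prescription.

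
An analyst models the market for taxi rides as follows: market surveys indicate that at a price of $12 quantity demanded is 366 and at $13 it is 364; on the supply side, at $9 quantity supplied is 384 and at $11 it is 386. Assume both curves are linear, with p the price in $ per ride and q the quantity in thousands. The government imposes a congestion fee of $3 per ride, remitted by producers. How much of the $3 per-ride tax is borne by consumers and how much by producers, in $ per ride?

Consumers bear $1 per ride; producers bear $2 per ride.

Demand slope: (364 − 366)/(13 − 12) = -2, so qd = 390 − 2p.
Supply slope: (386 − 384)/(11 − 9) = 1, so qs = p + 375.
Without the tax, 390 − 2p = p + 375 gives 3p = 15, so p* = $5 and q* = 380.
With the tax collected from producers, supply shifts: qs = (p − 3) + 375.
New equilibrium: consumers pay $6, producers receive $3, q = 378. (Wedge: pb − ps = 3.)
Burden on consumers: $1; on producers: $2. (They sum to $3.)
The less price-elastic side of the market bears the larger share of a per-unit tax.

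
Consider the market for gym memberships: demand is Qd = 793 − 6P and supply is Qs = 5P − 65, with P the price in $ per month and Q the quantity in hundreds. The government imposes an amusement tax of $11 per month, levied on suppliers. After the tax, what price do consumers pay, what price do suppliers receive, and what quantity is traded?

Consumers pay $83; suppliers receive $72; quantity = 295.

Without the tax, 793 − 6P = 5P − 65 gives 11P = 858, so P* = $78 and Q* = 325.
With the tax collected from suppliers, supply shifts: Qs = 5(P − 11) − 65.
New equilibrium: consumers pay $83, suppliers receive $72, Q = 295. (Wedge: Pb − Ps = 11.)
The less price-elastic side of the market bears the larger share of a per-unit tax.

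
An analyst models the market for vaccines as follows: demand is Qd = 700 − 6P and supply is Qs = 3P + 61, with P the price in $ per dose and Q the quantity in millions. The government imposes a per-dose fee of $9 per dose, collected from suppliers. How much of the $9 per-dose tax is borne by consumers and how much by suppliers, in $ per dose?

Consumers bear $3 per dose; suppliers bear $6 per dose.

Before the tax: set 700 − 6P = 3P + 61 → P* = $71, Q* = 274.
With the tax collected from suppliers, supply shifts: Qs = 3(P − 9) + 61.
Solving gives Q = 256 with consumers paying $74 and suppliers receiving $65 (the $9 wedge).
Burden on consumers: $3; on suppliers: $6. (They sum to $9.)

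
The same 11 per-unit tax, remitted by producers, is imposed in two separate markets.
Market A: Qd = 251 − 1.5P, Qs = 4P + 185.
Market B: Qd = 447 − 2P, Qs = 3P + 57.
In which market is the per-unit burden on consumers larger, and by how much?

Market A: pre-tax P* = 12, Q* = 233; post-tax Q = 221; per-unit burden on consumers = 8.
Market B: pre-tax P* = 78, Q* = 291; post-tax Q = 277.8; per-unit burden on consumers = 6.6.
Difference: 8 vs 6.6 → market A is larger by 1.4.

Market A, by 1.4.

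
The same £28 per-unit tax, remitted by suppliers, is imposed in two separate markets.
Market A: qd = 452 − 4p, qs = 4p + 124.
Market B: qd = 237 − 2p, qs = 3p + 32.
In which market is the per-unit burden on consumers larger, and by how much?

Market B, by £2.8.

Market A: pre-tax p* = £41, q* = 288; post-tax q = 232; per-unit burden on consumers = £14.
Market B: pre-tax p* = £41, q* = 155; post-tax q = 121.4; per-unit burden on consumers = £16.8.
Difference: £14 vs £16.8 → market B is larger by £2.8.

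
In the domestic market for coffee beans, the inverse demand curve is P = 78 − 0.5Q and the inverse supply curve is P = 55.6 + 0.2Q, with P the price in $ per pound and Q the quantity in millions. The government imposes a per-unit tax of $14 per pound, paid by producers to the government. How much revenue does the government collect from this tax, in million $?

Inverting to Q(P) form: Qd = 156 − 2P; Qs = 5P − 278.
Without the tax, 156 − 2P = 5P − 278 gives 7P = 434, so P* = $62 and Q* = 32.
With the tax collected from producers, supply shifts: Qs = 5(P − 14) − 278.
Solving gives Q = 12 with buyers paying $72 and producers receiving $58 (the $14 wedge).
Revenue = t · Q = 14 · 12 = $168.

Tax revenue = $168 million.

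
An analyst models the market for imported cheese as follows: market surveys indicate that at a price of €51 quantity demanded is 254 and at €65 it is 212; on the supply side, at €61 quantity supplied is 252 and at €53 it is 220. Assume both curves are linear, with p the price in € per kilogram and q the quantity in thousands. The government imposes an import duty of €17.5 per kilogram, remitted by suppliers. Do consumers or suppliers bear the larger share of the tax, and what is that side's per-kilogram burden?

Consumers bear the larger share: €10 per kilogram.

Demand slope: (212 − 254)/(65 − 51) = -3, so qd = 407 − 3p.
Supply slope: (220 − 252)/(53 − 61) = 4, so qs = 4p + 8.
Before the tax: set 407 − 3p = 4p + 8 → p* = €57, q* = 236.
With the tax collected from suppliers, supply shifts: qs = 4(p − 17.5) + 8.
New equilibrium: consumers pay €67, suppliers receive €49.5, q = 206. (Wedge: pb − ps = 17.5.)
Per-kilogram burden: consumers €10, suppliers €7.5.
Consumers take the larger share because demand is less price-elastic here (demand slope 3 vs supply slope 4).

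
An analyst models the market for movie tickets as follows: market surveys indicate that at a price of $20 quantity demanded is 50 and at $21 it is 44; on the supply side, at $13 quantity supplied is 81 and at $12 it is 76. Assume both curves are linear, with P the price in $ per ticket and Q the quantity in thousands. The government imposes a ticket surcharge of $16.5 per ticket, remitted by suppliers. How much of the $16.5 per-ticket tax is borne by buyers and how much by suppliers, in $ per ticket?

Buyers bear $7.5 per ticket; suppliers bear $9 per ticket.

Demand slope: (44 − 50)/(21 − 20) = -6, so Qd = 170 − 6P.
Supply slope: (76 − 81)/(12 − 13) = 5, so Qs = 5P + 16.
Before the tax: set 170 − 6P = 5P + 16 → P* = $14, Q* = 86.
With the tax collected from suppliers, supply shifts: Qs = 5(P − 16.5) + 16.
New equilibrium: buyers pay $21.5, suppliers receive $5, Q = 41. (Wedge: Pb − Ps = 16.5.)
Burden on buyers: $7.5; on suppliers: $9. (They sum to $16.5.)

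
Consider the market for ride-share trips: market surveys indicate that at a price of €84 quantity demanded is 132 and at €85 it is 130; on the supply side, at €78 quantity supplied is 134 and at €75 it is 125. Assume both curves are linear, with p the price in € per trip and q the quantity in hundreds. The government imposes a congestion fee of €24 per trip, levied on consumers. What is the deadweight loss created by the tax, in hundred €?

Deadweight loss = €345.6 hundred.

Demand slope: (130 − 132)/(85 − 84) = -2, so qd = 300 − 2p.
Supply slope: (125 − 134)/(75 − 78) = 3, so qs = 3p − 100.
Before the tax: set 300 − 2p = 3p − 100 → p* = €80, q* = 140.
With the tax collected from consumers, demand (in seller-price terms) shifts: qd = 300 − 2(p + 24).
New equilibrium: consumers pay €94.4, sellers receive €70.4, q = 111.2. (Wedge: pb − ps = 24.)
Quantity falls by |ΔQ| = |140 − 111.2| = 28.8.
DWL = ½ · t · |ΔQ| = ½ · 24 · 28.8 = €345.6.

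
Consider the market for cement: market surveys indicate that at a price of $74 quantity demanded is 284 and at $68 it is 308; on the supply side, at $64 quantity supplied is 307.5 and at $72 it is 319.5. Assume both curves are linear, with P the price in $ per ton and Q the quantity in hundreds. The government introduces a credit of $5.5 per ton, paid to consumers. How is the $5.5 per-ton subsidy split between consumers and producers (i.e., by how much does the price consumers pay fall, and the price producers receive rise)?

Consumers gain $1.5 per ton; producers gain $4 per ton.

Demand slope: (308 − 284)/(68 − 74) = -4, so Qd = 580 − 4P.
Supply slope: (319.5 − 307.5)/(72 − 64) = 1.5, so Qs = 1.5P + 211.5.
Without the subsidy, 580 − 4P = 1.5P + 211.5 gives 5.5P = 368.5, so P* = $67 and Q* = 312.
With a per-unit subsidy paid to consumers, each effectively pays P − 5.5, so demand becomes Qd = 580 − 4(P − 5.5).
Solving gives Q = 318 with consumers paying $65.5 and producers receiving $71 (the $5.5 wedge).
Gain to consumers: $1.5; to producers: $4. (They sum to $5.5.)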